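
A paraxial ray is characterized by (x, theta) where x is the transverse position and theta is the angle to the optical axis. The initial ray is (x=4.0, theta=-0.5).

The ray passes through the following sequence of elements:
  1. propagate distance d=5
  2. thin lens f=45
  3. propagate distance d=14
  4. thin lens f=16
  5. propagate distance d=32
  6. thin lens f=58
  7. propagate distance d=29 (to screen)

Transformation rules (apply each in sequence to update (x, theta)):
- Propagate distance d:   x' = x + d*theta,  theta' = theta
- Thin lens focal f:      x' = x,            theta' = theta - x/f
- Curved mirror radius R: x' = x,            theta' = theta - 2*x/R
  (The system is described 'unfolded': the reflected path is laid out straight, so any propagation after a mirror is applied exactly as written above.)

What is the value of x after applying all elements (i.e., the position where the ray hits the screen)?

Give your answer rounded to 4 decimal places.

Answer: -10.2021

Derivation:
Initial: x=4.0000 theta=-0.5000
After 1 (propagate distance d=5): x=1.5000 theta=-0.5000
After 2 (thin lens f=45): x=1.5000 theta=-8/15 (≈-0.5333)
After 3 (propagate distance d=14): x=-179/30 (≈-5.9667) theta=-8/15 (≈-0.5333)
After 4 (thin lens f=16): x=-179/30 (≈-5.9667) theta=-77/480 (≈-0.1604)
After 5 (propagate distance d=32): x=-11.1000 theta=-77/480 (≈-0.1604)
After 6 (thin lens f=58): x=-11.1000 theta=431/13920 (≈0.0310)
After 7 (propagate distance d=29 (to screen)): x=-4897/480 (≈-10.2021) theta=431/13920 (≈0.0310)
Rounded to 4 decimal places: x = -10.2021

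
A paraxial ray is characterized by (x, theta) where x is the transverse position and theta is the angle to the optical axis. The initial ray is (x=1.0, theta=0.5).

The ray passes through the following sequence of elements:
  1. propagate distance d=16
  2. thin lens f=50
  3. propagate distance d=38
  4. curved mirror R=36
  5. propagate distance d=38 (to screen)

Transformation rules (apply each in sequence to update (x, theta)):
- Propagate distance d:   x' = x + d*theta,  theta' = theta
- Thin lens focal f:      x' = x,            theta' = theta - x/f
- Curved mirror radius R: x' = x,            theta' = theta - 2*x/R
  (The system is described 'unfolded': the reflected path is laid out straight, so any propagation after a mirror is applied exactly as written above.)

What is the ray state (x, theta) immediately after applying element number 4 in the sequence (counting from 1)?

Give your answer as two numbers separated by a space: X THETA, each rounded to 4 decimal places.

Answer: 21.1600 -0.8556

Derivation:
Initial: x=1.0000 theta=0.5000
After 1 (propagate distance d=16): x=9.0000 theta=0.5000
After 2 (thin lens f=50): x=9.0000 theta=0.3200
After 3 (propagate distance d=38): x=21.1600 theta=0.3200
After 4 (curved mirror R=36): x=21.1600 theta=-77/90 (≈-0.8556)
Rounded to 4 decimal places: x = 21.1600, theta = -0.8556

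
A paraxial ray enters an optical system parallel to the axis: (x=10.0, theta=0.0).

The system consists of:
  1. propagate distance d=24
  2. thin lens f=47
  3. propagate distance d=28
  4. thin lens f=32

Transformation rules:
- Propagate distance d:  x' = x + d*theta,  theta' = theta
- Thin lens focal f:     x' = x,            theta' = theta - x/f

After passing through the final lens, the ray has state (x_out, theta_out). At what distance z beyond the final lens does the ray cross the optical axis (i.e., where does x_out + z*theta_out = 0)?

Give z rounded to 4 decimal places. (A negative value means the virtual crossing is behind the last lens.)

Initial: x=10.0000 theta=0.0000
After 1 (propagate distance d=24): x=10.0000 theta=0.0000
After 2 (thin lens f=47): x=10.0000 theta=-10/47 (≈-0.2128)
After 3 (propagate distance d=28): x=190/47 (≈4.0426) theta=-10/47 (≈-0.2128)
After 4 (thin lens f=32): x=190/47 (≈4.0426) theta=-255/752 (≈-0.3391)
z_focus = -x_out/theta_out = -(190/47)/(-255/752) = 608/51 ≈ 11.9216
Rounded to 4 decimal places: z = 11.9216

Answer: 11.9216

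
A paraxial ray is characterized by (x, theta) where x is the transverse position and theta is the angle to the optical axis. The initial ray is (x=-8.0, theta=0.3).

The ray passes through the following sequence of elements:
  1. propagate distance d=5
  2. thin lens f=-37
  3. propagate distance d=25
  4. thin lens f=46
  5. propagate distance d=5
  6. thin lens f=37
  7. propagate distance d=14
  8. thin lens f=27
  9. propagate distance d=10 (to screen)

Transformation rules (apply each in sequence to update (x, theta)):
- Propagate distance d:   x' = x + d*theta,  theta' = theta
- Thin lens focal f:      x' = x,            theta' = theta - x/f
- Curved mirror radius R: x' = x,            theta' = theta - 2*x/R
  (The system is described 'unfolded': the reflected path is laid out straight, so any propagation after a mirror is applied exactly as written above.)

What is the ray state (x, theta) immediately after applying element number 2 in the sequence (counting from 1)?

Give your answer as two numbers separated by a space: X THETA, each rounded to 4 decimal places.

Answer: -6.5000 0.1243

Derivation:
Initial: x=-8.0000 theta=0.3000
After 1 (propagate distance d=5): x=-6.5000 theta=0.3000
After 2 (thin lens f=-37): x=-6.5000 theta=23/185 (≈0.1243)
Rounded to 4 decimal places: x = -6.5000, theta = 0.1243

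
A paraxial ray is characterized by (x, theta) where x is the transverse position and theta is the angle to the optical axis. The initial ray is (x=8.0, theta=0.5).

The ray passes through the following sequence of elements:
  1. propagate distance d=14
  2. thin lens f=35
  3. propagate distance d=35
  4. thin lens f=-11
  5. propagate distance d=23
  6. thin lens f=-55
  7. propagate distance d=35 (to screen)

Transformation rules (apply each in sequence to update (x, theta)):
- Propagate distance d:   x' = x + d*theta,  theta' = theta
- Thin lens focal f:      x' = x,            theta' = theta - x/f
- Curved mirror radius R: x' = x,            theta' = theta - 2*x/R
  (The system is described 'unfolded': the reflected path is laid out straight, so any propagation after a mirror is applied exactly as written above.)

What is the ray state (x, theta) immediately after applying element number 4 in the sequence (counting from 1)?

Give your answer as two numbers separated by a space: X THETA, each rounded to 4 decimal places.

Initial: x=8.0000 theta=0.5000
After 1 (propagate distance d=14): x=15.0000 theta=0.5000
After 2 (thin lens f=35): x=15.0000 theta=1/14 (≈0.0714)
After 3 (propagate distance d=35): x=17.5000 theta=1/14 (≈0.0714)
After 4 (thin lens f=-11): x=17.5000 theta=128/77 (≈1.6623)
Rounded to 4 decimal places: x = 17.5000, theta = 1.6623

Answer: 17.5000 1.6623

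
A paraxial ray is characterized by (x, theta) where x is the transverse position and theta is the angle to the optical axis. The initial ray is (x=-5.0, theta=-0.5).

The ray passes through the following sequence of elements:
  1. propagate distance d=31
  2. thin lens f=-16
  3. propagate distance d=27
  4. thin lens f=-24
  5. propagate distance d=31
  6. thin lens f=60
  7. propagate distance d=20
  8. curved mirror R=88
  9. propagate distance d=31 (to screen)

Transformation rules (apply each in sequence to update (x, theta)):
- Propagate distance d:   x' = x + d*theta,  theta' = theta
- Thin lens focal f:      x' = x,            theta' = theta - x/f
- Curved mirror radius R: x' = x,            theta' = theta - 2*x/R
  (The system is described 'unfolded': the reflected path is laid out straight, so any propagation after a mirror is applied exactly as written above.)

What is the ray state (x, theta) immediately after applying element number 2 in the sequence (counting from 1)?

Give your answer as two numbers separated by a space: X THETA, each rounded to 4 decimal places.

Answer: -20.5000 -1.7813

Derivation:
Initial: x=-5.0000 theta=-0.5000
After 1 (propagate distance d=31): x=-20.5000 theta=-0.5000
After 2 (thin lens f=-16): x=-20.5000 theta=-57/32 (≈-1.7813)
Rounded to 4 decimal places: x = -20.5000, theta = -1.7813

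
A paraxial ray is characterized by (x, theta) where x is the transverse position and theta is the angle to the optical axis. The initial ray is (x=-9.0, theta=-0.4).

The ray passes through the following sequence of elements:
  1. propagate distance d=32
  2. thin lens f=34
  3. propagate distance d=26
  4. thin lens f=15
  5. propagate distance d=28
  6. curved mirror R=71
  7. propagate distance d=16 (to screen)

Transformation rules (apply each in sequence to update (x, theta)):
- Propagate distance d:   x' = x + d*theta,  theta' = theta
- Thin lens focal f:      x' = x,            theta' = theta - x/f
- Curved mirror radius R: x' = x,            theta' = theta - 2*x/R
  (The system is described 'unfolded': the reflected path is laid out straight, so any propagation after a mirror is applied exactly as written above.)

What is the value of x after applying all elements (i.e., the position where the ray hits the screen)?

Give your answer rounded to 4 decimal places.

Initial: x=-9.0000 theta=-0.4000
After 1 (propagate distance d=32): x=-21.8000 theta=-0.4000
After 2 (thin lens f=34): x=-21.8000 theta=41/170 (≈0.2412)
After 3 (propagate distance d=26): x=-264/17 (≈-15.5294) theta=41/170 (≈0.2412)
After 4 (thin lens f=15): x=-264/17 (≈-15.5294) theta=217/170 (≈1.2765)
After 5 (propagate distance d=28): x=1718/85 (≈20.2118) theta=217/170 (≈1.2765)
After 6 (curved mirror R=71): x=1718/85 (≈20.2118) theta=1707/2414 (≈0.7071)
After 7 (propagate distance d=16 (to screen)): x=190258/6035 (≈31.5258) theta=1707/2414 (≈0.7071)
Rounded to 4 decimal places: x = 31.5258

Answer: 31.5258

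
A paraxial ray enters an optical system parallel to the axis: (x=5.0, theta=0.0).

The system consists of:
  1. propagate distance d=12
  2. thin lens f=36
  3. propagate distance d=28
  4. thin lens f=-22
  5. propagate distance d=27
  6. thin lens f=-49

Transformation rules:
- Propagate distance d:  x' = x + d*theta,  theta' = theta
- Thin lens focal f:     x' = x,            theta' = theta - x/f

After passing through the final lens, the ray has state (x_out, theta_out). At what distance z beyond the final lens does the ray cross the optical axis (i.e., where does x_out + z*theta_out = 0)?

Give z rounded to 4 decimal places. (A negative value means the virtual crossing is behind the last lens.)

Answer: -11.1464

Derivation:
Initial: x=5.0000 theta=0.0000
After 1 (propagate distance d=12): x=5.0000 theta=0.0000
After 2 (thin lens f=36): x=5.0000 theta=-5/36 (≈-0.1389)
After 3 (propagate distance d=28): x=10/9 (≈1.1111) theta=-5/36 (≈-0.1389)
After 4 (thin lens f=-22): x=10/9 (≈1.1111) theta=-35/396 (≈-0.0884)
After 5 (propagate distance d=27): x=-505/396 (≈-1.2753) theta=-35/396 (≈-0.0884)
After 6 (thin lens f=-49): x=-505/396 (≈-1.2753) theta=-185/1617 (≈-0.1144)
z_focus = -x_out/theta_out = -(-505/396)/(-185/1617) = -4949/444 ≈ -11.1464
Rounded to 4 decimal places: z = -11.1464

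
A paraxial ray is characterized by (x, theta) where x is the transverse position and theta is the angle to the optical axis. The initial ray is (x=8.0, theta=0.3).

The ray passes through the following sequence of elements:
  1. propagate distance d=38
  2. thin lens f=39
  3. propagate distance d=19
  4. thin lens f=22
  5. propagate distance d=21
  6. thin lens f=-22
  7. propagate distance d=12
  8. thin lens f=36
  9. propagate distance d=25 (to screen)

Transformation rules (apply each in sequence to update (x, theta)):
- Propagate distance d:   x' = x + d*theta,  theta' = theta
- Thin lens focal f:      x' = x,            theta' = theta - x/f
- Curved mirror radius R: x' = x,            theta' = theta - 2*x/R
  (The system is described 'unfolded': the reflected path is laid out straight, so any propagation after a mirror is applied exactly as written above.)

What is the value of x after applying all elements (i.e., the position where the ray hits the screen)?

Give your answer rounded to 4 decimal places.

Initial: x=8.0000 theta=0.3000
After 1 (propagate distance d=38): x=19.4000 theta=0.3000
After 2 (thin lens f=39): x=19.4000 theta=-77/390 (≈-0.1974)
After 3 (propagate distance d=19): x=6103/390 (≈15.6487) theta=-77/390 (≈-0.1974)
After 4 (thin lens f=22): x=6103/390 (≈15.6487) theta=-2599/2860 (≈-0.9087)
After 5 (propagate distance d=21): x=-2267/660 (≈-3.4348) theta=-2599/2860 (≈-0.9087)
After 6 (thin lens f=-22): x=-2267/660 (≈-3.4348) theta=-40201/37752 (≈-1.0649)
After 7 (propagate distance d=12): x=-1530211/94380 (≈-16.2133) theta=-40201/37752 (≈-1.0649)
After 8 (thin lens f=36): x=-1530211/94380 (≈-16.2133) theta=-2087879/3397680 (≈-0.6145)
After 9 (propagate distance d=25 (to screen)): x=-107284571/3397680 (≈-31.5758) theta=-2087879/3397680 (≈-0.6145)
Rounded to 4 decimal places: x = -31.5758

Answer: -31.5758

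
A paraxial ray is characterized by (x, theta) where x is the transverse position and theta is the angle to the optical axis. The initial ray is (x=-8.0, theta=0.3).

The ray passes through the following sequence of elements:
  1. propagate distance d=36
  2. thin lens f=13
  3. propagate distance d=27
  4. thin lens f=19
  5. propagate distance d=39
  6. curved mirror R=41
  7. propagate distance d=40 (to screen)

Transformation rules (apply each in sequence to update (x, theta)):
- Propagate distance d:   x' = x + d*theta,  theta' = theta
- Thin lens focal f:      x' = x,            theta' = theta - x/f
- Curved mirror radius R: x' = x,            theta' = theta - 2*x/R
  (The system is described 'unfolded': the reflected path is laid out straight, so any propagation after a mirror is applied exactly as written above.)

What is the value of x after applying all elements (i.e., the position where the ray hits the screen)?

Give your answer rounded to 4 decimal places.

Initial: x=-8.0000 theta=0.3000
After 1 (propagate distance d=36): x=2.8000 theta=0.3000
After 2 (thin lens f=13): x=2.8000 theta=11/130 (≈0.0846)
After 3 (propagate distance d=27): x=661/130 (≈5.0846) theta=11/130 (≈0.0846)
After 4 (thin lens f=19): x=661/130 (≈5.0846) theta=-226/1235 (≈-0.1830)
After 5 (propagate distance d=39): x=-5069/2470 (≈-2.0522) theta=-226/1235 (≈-0.1830)
After 6 (curved mirror R=41): x=-5069/2470 (≈-2.0522) theta=-4197/50635 (≈-0.0829)
After 7 (propagate distance d=40 (to screen)): x=-543589/101270 (≈-5.3677) theta=-4197/50635 (≈-0.0829)
Rounded to 4 decimal places: x = -5.3677

Answer: -5.3677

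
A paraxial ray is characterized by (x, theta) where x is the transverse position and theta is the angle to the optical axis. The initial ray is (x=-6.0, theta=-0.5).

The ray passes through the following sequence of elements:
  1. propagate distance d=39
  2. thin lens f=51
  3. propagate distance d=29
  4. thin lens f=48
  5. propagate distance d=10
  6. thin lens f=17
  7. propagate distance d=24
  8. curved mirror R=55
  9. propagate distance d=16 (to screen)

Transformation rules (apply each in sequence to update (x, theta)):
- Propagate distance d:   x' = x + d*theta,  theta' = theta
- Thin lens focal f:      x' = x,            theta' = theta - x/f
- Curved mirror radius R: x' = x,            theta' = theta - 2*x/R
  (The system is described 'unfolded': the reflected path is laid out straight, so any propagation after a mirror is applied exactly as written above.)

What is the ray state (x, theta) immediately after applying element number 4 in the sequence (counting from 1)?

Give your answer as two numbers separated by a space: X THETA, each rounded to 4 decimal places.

Initial: x=-6.0000 theta=-0.5000
After 1 (propagate distance d=39): x=-25.5000 theta=-0.5000
After 2 (thin lens f=51): x=-25.5000 theta=0.0000
After 3 (propagate distance d=29): x=-25.5000 theta=0.0000
After 4 (thin lens f=48): x=-25.5000 theta=17/32 (≈0.5313)
Rounded to 4 decimal places: x = -25.5000, theta = 0.5313

Answer: -25.5000 0.5313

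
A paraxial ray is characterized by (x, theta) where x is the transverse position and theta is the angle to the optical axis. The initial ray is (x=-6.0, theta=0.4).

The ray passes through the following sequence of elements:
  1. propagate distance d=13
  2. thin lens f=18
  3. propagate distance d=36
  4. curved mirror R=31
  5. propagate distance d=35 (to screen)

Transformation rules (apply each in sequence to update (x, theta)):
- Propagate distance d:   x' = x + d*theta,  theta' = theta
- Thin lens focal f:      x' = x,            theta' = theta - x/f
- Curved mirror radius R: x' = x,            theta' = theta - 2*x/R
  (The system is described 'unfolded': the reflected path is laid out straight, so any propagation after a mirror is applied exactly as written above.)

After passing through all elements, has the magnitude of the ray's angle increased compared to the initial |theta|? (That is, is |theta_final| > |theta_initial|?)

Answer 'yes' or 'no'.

Answer: yes

Derivation:
Initial: x=-6.0000 theta=0.4000
After 1 (propagate distance d=13): x=-0.8000 theta=0.4000
After 2 (thin lens f=18): x=-0.8000 theta=4/9 (≈0.4444)
After 3 (propagate distance d=36): x=15.2000 theta=4/9 (≈0.4444)
After 4 (curved mirror R=31): x=15.2000 theta=-748/1395 (≈-0.5362)
After 5 (propagate distance d=35 (to screen)): x=-4976/1395 (≈-3.5670) theta=-748/1395 (≈-0.5362)
|theta_initial|=0.4000 |theta_final|=748/1395 (≈0.5362) -> increased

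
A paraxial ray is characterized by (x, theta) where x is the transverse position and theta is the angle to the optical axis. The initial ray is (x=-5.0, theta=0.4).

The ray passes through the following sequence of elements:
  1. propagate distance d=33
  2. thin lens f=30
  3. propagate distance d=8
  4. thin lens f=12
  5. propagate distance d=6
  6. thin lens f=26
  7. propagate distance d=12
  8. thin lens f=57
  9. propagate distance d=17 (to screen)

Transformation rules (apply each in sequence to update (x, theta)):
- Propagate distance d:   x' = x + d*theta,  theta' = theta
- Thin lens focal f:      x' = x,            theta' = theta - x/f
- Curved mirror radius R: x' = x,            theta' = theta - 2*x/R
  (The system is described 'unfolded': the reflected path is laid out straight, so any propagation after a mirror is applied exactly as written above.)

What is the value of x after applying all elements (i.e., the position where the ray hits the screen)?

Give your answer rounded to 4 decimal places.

Initial: x=-5.0000 theta=0.4000
After 1 (propagate distance d=33): x=8.2000 theta=0.4000
After 2 (thin lens f=30): x=8.2000 theta=19/150 (≈0.1267)
After 3 (propagate distance d=8): x=691/75 (≈9.2133) theta=19/150 (≈0.1267)
After 4 (thin lens f=12): x=691/75 (≈9.2133) theta=-577/900 (≈-0.6411)
After 5 (propagate distance d=6): x=161/30 (≈5.3667) theta=-577/900 (≈-0.6411)
After 6 (thin lens f=26): x=161/30 (≈5.3667) theta=-2479/2925 (≈-0.8475)
After 7 (propagate distance d=12): x=-9367/1950 (≈-4.8036) theta=-2479/2925 (≈-0.8475)
After 8 (thin lens f=57): x=-9367/1950 (≈-4.8036) theta=-893/1170 (≈-0.7632)
After 9 (propagate distance d=17 (to screen)): x=-52003/2925 (≈-17.7788) theta=-893/1170 (≈-0.7632)
Rounded to 4 decimal places: x = -17.7788

Answer: -17.7788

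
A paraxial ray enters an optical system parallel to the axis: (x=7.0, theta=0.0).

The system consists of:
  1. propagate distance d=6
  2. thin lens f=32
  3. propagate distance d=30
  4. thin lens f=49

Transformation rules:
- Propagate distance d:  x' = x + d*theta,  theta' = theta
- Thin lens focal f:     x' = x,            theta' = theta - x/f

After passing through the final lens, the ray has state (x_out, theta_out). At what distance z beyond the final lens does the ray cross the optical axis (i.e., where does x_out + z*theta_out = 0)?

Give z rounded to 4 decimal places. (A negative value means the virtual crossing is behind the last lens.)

Answer: 1.9216

Derivation:
Initial: x=7.0000 theta=0.0000
After 1 (propagate distance d=6): x=7.0000 theta=0.0000
After 2 (thin lens f=32): x=7.0000 theta=-7/32 (≈-0.2188)
After 3 (propagate distance d=30): x=0.4375 theta=-7/32 (≈-0.2188)
After 4 (thin lens f=49): x=0.4375 theta=-51/224 (≈-0.2277)
z_focus = -x_out/theta_out = -(0.4375)/(-51/224) = 98/51 ≈ 1.9216
Rounded to 4 decimal places: z = 1.9216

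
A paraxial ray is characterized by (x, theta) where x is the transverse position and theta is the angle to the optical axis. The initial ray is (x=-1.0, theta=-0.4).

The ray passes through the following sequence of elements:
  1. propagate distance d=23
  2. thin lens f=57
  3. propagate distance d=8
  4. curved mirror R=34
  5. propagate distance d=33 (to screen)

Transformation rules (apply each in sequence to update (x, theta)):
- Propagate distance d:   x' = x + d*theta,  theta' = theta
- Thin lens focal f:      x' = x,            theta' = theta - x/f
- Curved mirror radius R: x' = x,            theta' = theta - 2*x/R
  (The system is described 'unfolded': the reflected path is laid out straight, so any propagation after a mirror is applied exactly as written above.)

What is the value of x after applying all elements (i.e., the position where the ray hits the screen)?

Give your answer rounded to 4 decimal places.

Initial: x=-1.0000 theta=-0.4000
After 1 (propagate distance d=23): x=-10.2000 theta=-0.4000
After 2 (thin lens f=57): x=-10.2000 theta=-21/95 (≈-0.2211)
After 3 (propagate distance d=8): x=-1137/95 (≈-11.9684) theta=-21/95 (≈-0.2211)
After 4 (curved mirror R=34): x=-1137/95 (≈-11.9684) theta=156/323 (≈0.4830)
After 5 (propagate distance d=33 (to screen)): x=6411/1615 (≈3.9697) theta=156/323 (≈0.4830)
Rounded to 4 decimal places: x = 3.9697

Answer: 3.9697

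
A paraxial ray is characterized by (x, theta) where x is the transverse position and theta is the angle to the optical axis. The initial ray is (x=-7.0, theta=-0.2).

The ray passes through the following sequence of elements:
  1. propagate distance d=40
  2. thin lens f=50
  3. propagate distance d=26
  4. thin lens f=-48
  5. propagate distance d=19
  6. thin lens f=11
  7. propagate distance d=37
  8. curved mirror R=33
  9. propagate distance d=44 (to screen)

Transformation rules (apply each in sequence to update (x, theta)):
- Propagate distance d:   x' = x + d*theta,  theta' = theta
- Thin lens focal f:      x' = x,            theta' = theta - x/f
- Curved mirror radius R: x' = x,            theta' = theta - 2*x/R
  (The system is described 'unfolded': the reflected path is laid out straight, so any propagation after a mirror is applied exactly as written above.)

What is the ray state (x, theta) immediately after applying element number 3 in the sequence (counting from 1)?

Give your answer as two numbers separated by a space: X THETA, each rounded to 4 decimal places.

Initial: x=-7.0000 theta=-0.2000
After 1 (propagate distance d=40): x=-15.0000 theta=-0.2000
After 2 (thin lens f=50): x=-15.0000 theta=0.1000
After 3 (propagate distance d=26): x=-12.4000 theta=0.1000
Rounded to 4 decimal places: x = -12.4000, theta = 0.1000

Answer: -12.4000 0.1000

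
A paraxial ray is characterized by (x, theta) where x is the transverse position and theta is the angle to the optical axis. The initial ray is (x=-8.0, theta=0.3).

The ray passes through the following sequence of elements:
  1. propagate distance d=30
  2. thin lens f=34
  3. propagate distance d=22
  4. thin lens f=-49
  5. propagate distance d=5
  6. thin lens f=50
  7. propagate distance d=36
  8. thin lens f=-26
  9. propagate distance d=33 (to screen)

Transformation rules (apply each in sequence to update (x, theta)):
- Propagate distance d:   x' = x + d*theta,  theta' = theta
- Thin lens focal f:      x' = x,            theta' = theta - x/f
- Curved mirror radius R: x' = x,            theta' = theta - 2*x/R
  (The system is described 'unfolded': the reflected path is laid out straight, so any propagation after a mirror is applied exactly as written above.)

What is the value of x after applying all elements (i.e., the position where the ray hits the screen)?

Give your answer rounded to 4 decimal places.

Answer: 47.0869

Derivation:
Initial: x=-8.0000 theta=0.3000
After 1 (propagate distance d=30): x=1.0000 theta=0.3000
After 2 (thin lens f=34): x=1.0000 theta=23/85 (≈0.2706)
After 3 (propagate distance d=22): x=591/85 (≈6.9529) theta=23/85 (≈0.2706)
After 4 (thin lens f=-49): x=591/85 (≈6.9529) theta=1718/4165 (≈0.4125)
After 5 (propagate distance d=5): x=37549/4165 (≈9.0154) theta=1718/4165 (≈0.4125)
After 6 (thin lens f=50): x=37549/4165 (≈9.0154) theta=48351/208250 (≈0.2322)
After 7 (propagate distance d=36): x=1809043/104125 (≈17.3738) theta=48351/208250 (≈0.2322)
After 8 (thin lens f=-26): x=1809043/104125 (≈17.3738) theta=1218803/1353625 (≈0.9004)
After 9 (propagate distance d=33 (to screen)): x=63738058/1353625 (≈47.0869) theta=1218803/1353625 (≈0.9004)
Rounded to 4 decimal places: x = 47.0869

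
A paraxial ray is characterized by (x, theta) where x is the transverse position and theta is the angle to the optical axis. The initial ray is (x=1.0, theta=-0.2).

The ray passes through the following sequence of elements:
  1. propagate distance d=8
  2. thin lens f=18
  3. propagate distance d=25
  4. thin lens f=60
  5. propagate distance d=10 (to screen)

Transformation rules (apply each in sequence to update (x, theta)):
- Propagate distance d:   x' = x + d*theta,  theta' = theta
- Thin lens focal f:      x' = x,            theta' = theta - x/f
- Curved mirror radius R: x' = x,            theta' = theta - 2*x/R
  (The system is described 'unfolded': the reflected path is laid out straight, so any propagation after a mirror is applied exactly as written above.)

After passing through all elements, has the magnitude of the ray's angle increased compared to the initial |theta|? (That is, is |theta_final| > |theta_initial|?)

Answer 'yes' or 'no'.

Initial: x=1.0000 theta=-0.2000
After 1 (propagate distance d=8): x=-0.6000 theta=-0.2000
After 2 (thin lens f=18): x=-0.6000 theta=-1/6 (≈-0.1667)
After 3 (propagate distance d=25): x=-143/30 (≈-4.7667) theta=-1/6 (≈-0.1667)
After 4 (thin lens f=60): x=-143/30 (≈-4.7667) theta=-157/1800 (≈-0.0872)
After 5 (propagate distance d=10 (to screen)): x=-203/36 (≈-5.6389) theta=-157/1800 (≈-0.0872)
|theta_initial|=0.2000 |theta_final|=157/1800 (≈0.0872) -> not increased

Answer: no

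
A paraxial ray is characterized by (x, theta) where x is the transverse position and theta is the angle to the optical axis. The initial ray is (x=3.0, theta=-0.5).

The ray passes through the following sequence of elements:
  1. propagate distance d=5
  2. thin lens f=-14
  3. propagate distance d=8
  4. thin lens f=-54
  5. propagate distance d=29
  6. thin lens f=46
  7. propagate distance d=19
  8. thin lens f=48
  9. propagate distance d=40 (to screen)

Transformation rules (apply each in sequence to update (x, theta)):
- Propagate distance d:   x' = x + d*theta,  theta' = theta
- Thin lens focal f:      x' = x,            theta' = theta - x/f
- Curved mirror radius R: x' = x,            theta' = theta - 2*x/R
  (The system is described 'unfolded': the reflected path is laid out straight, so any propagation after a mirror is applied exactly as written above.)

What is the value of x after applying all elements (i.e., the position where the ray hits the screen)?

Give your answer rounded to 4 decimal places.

Answer: -8.4074

Derivation:
Initial: x=3.0000 theta=-0.5000
After 1 (propagate distance d=5): x=0.5000 theta=-0.5000
After 2 (thin lens f=-14): x=0.5000 theta=-13/28 (≈-0.4643)
After 3 (propagate distance d=8): x=-45/14 (≈-3.2143) theta=-13/28 (≈-0.4643)
After 4 (thin lens f=-54): x=-45/14 (≈-3.2143) theta=-11/21 (≈-0.5238)
After 5 (propagate distance d=29): x=-773/42 (≈-18.4048) theta=-11/21 (≈-0.5238)
After 6 (thin lens f=46): x=-773/42 (≈-18.4048) theta=-239/1932 (≈-0.1237)
After 7 (propagate distance d=19): x=-40099/1932 (≈-20.7552) theta=-239/1932 (≈-0.1237)
After 8 (thin lens f=48): x=-40099/1932 (≈-20.7552) theta=28627/92736 (≈0.3087)
After 9 (propagate distance d=40 (to screen)): x=-97459/11592 (≈-8.4074) theta=28627/92736 (≈0.3087)
Rounded to 4 decimal places: x = -8.4074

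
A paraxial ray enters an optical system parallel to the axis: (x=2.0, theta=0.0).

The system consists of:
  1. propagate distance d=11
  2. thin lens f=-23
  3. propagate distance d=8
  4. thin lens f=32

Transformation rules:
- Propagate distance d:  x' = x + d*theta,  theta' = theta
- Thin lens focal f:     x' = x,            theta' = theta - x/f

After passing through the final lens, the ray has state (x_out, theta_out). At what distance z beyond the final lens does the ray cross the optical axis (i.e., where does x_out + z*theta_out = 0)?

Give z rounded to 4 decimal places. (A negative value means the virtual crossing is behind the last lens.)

Initial: x=2.0000 theta=0.0000
After 1 (propagate distance d=11): x=2.0000 theta=0.0000
After 2 (thin lens f=-23): x=2.0000 theta=2/23 (≈0.0870)
After 3 (propagate distance d=8): x=62/23 (≈2.6957) theta=2/23 (≈0.0870)
After 4 (thin lens f=32): x=62/23 (≈2.6957) theta=1/368 (≈0.0027)
z_focus = -x_out/theta_out = -(62/23)/(1/368) = -992.0000
Rounded to 4 decimal places: z = -992.0000

Answer: -992.0000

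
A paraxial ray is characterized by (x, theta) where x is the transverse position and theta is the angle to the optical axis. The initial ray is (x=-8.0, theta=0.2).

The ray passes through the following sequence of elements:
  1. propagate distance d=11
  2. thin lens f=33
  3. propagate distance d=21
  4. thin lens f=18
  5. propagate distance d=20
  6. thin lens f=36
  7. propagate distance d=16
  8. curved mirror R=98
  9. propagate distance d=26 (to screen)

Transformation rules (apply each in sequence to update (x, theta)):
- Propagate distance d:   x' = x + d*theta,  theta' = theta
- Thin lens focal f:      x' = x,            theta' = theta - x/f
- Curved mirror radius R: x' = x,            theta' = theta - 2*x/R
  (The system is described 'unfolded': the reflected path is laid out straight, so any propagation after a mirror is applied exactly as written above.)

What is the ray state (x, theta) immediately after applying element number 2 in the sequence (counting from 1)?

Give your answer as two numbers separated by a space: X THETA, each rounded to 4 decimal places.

Answer: -5.8000 0.3758

Derivation:
Initial: x=-8.0000 theta=0.2000
After 1 (propagate distance d=11): x=-5.8000 theta=0.2000
After 2 (thin lens f=33): x=-5.8000 theta=62/165 (≈0.3758)
Rounded to 4 decimal places: x = -5.8000, theta = 0.3758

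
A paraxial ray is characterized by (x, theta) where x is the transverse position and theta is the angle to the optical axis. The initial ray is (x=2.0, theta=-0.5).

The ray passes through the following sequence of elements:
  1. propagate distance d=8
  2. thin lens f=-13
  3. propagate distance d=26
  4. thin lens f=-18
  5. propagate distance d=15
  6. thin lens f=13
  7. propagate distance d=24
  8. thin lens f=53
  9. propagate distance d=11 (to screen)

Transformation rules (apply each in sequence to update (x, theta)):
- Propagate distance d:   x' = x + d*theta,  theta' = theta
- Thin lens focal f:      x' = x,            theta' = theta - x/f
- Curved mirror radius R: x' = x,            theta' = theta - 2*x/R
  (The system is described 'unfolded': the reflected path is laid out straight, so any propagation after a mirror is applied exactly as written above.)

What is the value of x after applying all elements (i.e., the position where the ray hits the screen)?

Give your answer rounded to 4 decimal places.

Initial: x=2.0000 theta=-0.5000
After 1 (propagate distance d=8): x=-2.0000 theta=-0.5000
After 2 (thin lens f=-13): x=-2.0000 theta=-17/26 (≈-0.6538)
After 3 (propagate distance d=26): x=-19.0000 theta=-17/26 (≈-0.6538)
After 4 (thin lens f=-18): x=-19.0000 theta=-200/117 (≈-1.7094)
After 5 (propagate distance d=15): x=-1741/39 (≈-44.6410) theta=-200/117 (≈-1.7094)
After 6 (thin lens f=13): x=-1741/39 (≈-44.6410) theta=2623/1521 (≈1.7245)
After 7 (propagate distance d=24): x=-1649/507 (≈-3.2525) theta=2623/1521 (≈1.7245)
After 8 (thin lens f=53): x=-1649/507 (≈-3.2525) theta=143966/80613 (≈1.7859)
After 9 (propagate distance d=11 (to screen)): x=1321435/80613 (≈16.3923) theta=143966/80613 (≈1.7859)
Rounded to 4 decimal places: x = 16.3923

Answer: 16.3923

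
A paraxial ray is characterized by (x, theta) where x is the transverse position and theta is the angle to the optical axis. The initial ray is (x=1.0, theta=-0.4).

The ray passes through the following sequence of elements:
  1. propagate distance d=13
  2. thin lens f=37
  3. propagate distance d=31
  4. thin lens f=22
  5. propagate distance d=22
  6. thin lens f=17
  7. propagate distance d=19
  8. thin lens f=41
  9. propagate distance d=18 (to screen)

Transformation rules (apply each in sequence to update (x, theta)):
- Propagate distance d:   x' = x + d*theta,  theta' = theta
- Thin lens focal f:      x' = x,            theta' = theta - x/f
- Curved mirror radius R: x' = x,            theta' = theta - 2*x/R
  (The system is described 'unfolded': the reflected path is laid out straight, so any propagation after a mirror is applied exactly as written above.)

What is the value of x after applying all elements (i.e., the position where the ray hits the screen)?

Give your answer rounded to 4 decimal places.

Initial: x=1.0000 theta=-0.4000
After 1 (propagate distance d=13): x=-4.2000 theta=-0.4000
After 2 (thin lens f=37): x=-4.2000 theta=-53/185 (≈-0.2865)
After 3 (propagate distance d=31): x=-484/37 (≈-13.0811) theta=-53/185 (≈-0.2865)
After 4 (thin lens f=22): x=-484/37 (≈-13.0811) theta=57/185 (≈0.3081)
After 5 (propagate distance d=22): x=-1166/185 (≈-6.3027) theta=57/185 (≈0.3081)
After 6 (thin lens f=17): x=-1166/185 (≈-6.3027) theta=427/629 (≈0.6789)
After 7 (propagate distance d=19): x=20743/3145 (≈6.5955) theta=427/629 (≈0.6789)
After 8 (thin lens f=41): x=20743/3145 (≈6.5955) theta=66792/128945 (≈0.5180)
After 9 (propagate distance d=18 (to screen)): x=2052719/128945 (≈15.9193) theta=66792/128945 (≈0.5180)
Rounded to 4 decimal places: x = 15.9193

Answer: 15.9193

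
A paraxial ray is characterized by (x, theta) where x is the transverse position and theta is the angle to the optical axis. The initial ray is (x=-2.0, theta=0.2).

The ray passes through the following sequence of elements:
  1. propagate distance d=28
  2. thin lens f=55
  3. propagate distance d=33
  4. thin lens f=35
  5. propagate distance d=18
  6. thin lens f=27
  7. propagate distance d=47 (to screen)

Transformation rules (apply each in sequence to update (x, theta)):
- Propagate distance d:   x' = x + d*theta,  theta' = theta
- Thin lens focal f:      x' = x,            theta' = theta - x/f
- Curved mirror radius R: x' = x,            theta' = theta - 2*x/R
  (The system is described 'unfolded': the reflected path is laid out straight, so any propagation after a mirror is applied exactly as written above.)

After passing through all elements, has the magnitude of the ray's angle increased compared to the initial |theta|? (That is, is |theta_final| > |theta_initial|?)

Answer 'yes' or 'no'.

Initial: x=-2.0000 theta=0.2000
After 1 (propagate distance d=28): x=3.6000 theta=0.2000
After 2 (thin lens f=55): x=3.6000 theta=37/275 (≈0.1345)
After 3 (propagate distance d=33): x=8.0400 theta=37/275 (≈0.1345)
After 4 (thin lens f=35): x=8.0400 theta=-916/9625 (≈-0.0952)
After 5 (propagate distance d=18): x=60897/9625 (≈6.3270) theta=-916/9625 (≈-0.0952)
After 6 (thin lens f=27): x=60897/9625 (≈6.3270) theta=-28543/86625 (≈-0.3295)
After 7 (propagate distance d=47 (to screen)): x=-793448/86625 (≈-9.1596) theta=-28543/86625 (≈-0.3295)
|theta_initial|=0.2000 |theta_final|=28543/86625 (≈0.3295) -> increased

Answer: yes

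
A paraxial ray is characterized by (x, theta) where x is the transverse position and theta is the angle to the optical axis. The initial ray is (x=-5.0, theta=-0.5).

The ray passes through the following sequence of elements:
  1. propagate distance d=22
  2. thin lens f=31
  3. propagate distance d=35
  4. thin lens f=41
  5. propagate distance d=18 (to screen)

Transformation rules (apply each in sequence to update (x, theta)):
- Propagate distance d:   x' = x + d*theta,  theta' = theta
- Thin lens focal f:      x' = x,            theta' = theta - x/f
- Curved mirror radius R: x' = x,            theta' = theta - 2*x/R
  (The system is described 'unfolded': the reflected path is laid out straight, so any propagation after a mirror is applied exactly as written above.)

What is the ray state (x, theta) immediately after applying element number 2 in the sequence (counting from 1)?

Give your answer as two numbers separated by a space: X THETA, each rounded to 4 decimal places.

Answer: -16.0000 0.0161

Derivation:
Initial: x=-5.0000 theta=-0.5000
After 1 (propagate distance d=22): x=-16.0000 theta=-0.5000
After 2 (thin lens f=31): x=-16.0000 theta=1/62 (≈0.0161)
Rounded to 4 decimal places: x = -16.0000, theta = 0.0161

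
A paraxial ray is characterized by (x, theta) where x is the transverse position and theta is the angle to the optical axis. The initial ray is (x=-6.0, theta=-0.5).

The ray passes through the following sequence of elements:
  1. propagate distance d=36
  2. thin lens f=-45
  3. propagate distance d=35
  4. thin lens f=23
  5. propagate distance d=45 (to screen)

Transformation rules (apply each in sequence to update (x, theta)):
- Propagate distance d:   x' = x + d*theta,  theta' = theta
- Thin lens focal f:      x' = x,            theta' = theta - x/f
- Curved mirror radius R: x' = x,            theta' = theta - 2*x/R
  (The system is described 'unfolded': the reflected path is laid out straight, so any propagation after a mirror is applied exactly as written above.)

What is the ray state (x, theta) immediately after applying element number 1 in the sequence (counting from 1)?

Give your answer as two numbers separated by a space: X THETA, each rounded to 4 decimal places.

Initial: x=-6.0000 theta=-0.5000
After 1 (propagate distance d=36): x=-24.0000 theta=-0.5000
Rounded to 4 decimal places: x = -24.0000, theta = -0.5000

Answer: -24.0000 -0.5000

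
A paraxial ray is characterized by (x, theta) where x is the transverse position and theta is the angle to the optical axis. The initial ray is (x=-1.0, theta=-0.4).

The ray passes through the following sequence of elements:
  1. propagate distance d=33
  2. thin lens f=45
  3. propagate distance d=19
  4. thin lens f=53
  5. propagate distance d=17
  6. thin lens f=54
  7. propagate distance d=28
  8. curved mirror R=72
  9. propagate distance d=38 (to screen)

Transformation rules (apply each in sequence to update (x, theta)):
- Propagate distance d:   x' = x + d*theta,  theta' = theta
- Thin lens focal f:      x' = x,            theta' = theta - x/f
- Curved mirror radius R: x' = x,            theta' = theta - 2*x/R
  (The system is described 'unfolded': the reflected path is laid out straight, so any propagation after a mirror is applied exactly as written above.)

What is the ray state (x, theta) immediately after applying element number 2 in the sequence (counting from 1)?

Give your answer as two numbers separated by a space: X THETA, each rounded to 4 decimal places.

Initial: x=-1.0000 theta=-0.4000
After 1 (propagate distance d=33): x=-14.2000 theta=-0.4000
After 2 (thin lens f=45): x=-14.2000 theta=-19/225 (≈-0.0844)
Rounded to 4 decimal places: x = -14.2000, theta = -0.0844

Answer: -14.2000 -0.0844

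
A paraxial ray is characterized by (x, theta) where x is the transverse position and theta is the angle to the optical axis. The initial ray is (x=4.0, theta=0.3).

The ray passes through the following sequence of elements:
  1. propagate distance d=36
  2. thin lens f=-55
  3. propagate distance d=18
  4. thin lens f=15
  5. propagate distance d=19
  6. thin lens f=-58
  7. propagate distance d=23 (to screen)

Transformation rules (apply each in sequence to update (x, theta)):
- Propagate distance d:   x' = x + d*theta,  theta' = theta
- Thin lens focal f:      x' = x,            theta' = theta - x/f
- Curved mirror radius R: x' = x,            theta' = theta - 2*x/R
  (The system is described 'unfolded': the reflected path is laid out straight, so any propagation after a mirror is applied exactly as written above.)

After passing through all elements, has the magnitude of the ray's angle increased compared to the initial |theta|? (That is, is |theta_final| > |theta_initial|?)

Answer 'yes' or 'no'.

Initial: x=4.0000 theta=0.3000
After 1 (propagate distance d=36): x=14.8000 theta=0.3000
After 2 (thin lens f=-55): x=14.8000 theta=313/550 (≈0.5691)
After 3 (propagate distance d=18): x=6887/275 (≈25.0436) theta=313/550 (≈0.5691)
After 4 (thin lens f=15): x=6887/275 (≈25.0436) theta=-9079/8250 (≈-1.1005)
After 5 (propagate distance d=19): x=34109/8250 (≈4.1344) theta=-9079/8250 (≈-1.1005)
After 6 (thin lens f=-58): x=34109/8250 (≈4.1344) theta=-492473/478500 (≈-1.0292)
After 7 (propagate distance d=23 (to screen)): x=-9348557/478500 (≈-19.5372) theta=-492473/478500 (≈-1.0292)
|theta_initial|=0.3000 |theta_final|=492473/478500 (≈1.0292) -> increased

Answer: yes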